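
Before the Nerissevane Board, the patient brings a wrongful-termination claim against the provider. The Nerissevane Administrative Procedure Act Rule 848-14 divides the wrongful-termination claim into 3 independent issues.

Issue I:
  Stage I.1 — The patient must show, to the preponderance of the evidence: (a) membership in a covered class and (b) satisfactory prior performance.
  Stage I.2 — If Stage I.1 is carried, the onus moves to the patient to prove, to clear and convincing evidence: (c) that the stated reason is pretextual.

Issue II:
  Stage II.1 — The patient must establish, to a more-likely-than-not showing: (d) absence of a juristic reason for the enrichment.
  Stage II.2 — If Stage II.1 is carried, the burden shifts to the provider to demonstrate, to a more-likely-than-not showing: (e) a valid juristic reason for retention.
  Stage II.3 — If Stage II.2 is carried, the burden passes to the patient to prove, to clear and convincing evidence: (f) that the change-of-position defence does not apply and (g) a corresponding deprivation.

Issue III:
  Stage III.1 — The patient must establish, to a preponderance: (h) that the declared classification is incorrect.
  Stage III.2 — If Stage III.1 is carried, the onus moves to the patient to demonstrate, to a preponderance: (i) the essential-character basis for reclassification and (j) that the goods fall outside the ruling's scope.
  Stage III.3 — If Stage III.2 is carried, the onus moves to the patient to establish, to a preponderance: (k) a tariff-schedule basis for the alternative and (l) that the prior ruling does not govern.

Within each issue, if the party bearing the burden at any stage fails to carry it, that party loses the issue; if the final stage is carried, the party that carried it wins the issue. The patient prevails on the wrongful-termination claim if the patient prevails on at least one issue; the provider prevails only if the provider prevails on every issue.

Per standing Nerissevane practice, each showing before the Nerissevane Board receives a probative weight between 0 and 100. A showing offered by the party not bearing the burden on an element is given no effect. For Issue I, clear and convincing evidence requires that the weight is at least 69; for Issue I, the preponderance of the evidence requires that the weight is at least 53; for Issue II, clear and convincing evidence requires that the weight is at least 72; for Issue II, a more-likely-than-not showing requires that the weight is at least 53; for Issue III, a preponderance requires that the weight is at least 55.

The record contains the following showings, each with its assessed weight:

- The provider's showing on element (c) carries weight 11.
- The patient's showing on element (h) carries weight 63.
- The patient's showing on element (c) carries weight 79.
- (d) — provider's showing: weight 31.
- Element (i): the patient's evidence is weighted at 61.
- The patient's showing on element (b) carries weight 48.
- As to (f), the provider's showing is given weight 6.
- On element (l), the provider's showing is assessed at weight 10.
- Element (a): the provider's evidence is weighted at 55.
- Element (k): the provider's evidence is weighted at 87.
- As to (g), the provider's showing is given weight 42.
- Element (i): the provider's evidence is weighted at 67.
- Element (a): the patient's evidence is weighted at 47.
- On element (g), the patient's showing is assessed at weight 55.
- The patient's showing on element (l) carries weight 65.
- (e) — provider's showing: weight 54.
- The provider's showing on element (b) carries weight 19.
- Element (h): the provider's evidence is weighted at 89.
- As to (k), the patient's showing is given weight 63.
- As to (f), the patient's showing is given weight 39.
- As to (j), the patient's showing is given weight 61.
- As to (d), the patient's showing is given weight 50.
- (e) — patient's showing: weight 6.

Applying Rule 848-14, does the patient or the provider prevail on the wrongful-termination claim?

— Issue I —
Stage I.1 — burden on patient; standard: the preponderance of the evidence (weight is at least 53).
    (a): 47 (provider's 55 disregarded) < 53 [not met]
    (b): 48 (provider's 19 disregarded) < 53 [not met]
  Stage I.1 not carried; the patient fails its burden.
The analysis ends at Stage I.1; the provider prevails on this issue.
— Issue II —
At Stage II.1 the patient must meet a more-likely-than-not showing (weight is at least 53): on (d) the weight is 50 (the provider's 31 is given no effect), which does not reach 53, so (d) does not meet the standard.
  The patient does not carry Stage II.1.
So the provider prevails on this issue.
— Issue III —
Stage III.1 (patient, a preponderance, weight is at least 55): (h) 63 (provider's 89 disregarded) ≥ 55 — meets.
  Stage III.1 carried; the burden remains with the patient.
Stage III.2 (patient, a preponderance, weight is at least 55): (i) 61 (provider's 67 disregarded) ≥ 55 — meets; (j) 61 ≥ 55 — meets.
  All elements met. The patient retains the burden for Stage III.3.
Stage III.3 (patient, a preponderance, weight is at least 55): (k) 63 (provider's 87 disregarded) ≥ 55 — meets; (l) 65 (provider's 10 disregarded) ≥ 55 — meets.
  All elements met at the final stage.
All stages carried — the patient prevails on this issue.
Per-issue: Issue I → provider; Issue II → provider; Issue III → patient. The patient must prevail on at least one issue; overall, the patient prevails.

patient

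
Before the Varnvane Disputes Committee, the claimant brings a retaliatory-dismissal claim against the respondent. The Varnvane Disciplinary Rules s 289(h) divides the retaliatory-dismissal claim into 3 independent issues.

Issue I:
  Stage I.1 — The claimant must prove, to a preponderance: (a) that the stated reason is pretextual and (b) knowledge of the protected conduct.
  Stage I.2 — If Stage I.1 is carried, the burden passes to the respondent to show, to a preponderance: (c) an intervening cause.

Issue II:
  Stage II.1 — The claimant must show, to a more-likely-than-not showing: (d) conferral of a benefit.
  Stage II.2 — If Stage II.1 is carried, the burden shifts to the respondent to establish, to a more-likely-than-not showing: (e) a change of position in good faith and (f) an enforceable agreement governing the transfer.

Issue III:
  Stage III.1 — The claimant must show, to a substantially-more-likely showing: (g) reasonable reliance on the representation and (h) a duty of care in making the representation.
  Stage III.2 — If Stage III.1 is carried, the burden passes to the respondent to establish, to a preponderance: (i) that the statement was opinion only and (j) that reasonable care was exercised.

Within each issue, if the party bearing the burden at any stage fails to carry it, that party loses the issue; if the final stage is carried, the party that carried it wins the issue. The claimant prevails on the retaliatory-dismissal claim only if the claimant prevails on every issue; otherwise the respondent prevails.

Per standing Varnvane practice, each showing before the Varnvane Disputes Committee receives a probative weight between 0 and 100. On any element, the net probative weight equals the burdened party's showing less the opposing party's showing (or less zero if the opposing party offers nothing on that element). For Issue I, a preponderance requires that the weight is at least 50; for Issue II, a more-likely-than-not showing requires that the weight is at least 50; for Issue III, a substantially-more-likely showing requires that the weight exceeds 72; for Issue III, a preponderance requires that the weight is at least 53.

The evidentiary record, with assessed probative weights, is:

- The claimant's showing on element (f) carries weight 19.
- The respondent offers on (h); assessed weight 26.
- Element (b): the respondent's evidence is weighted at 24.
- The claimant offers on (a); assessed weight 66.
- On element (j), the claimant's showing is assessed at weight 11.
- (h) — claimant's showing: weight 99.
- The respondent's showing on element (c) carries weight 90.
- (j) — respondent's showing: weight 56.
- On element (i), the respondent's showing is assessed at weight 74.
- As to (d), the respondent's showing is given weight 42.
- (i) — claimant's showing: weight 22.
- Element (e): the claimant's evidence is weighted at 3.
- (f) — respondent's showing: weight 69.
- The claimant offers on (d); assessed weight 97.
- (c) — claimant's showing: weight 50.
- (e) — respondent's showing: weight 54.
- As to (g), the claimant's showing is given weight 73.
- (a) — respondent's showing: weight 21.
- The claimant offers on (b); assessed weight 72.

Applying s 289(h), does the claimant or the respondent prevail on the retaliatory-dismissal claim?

respondent

— Issue I —
Stage I.1 — burden on claimant; standard: a preponderance (weight is at least 50).
    (a): 66 − 21 = 45 < 50 [not met]
    (b): 72 − 24 = 48 < 50 [not met]
  Stage I.1 not carried; the claimant fails its burden.
The analysis ends at Stage I.1; the respondent prevails on this issue.
— Issue II —
At Stage II.1 the claimant must meet a more-likely-than-not showing (weight is at least 50): on (d) the weight is 97 less the opposing 42 gives net 55, ≥ 50, so (d) meets the standard.
  Stage II.1 carried; the burden shifts to the respondent.
At Stage II.2 the respondent must meet a more-likely-than-not showing (weight is at least 50): on (e) the weight is 54 less the opposing 3 gives net 51, which does reach 50, so (e) meets the standard; on (f) the weight is 69 less the opposing 19 gives net 50, ≥ 50, so (f) meets the standard.
  Stage II.2 carried; the final stage is satisfied.
All stages carried — the respondent prevails on this issue.
— Issue III —
At Stage III.1 the claimant must meet a substantially-more-likely showing (weight exceeds 72): on (g) the weight is 73, which does exceed 72, so (g) meets the standard; on (h) the weight is 99 less the opposing 26 gives net 73, which does exceed 72, so (h) meets the standard.
  All elements met. The burden passes to the respondent.
At Stage III.2 the respondent must meet a preponderance (weight is at least 53): on (i) the weight is 74 less the opposing 22 gives net 52, < 53, so (i) does not meet the standard; on (j) the weight is 56 less the opposing 11 gives net 45, < 53, so (j) does not meet the standard.
  The respondent does not carry Stage III.2.
The analysis ends at Stage III.2; the claimant prevails on this issue.
Per-issue: Issue I → respondent; Issue II → respondent; Issue III → claimant. The claimant must prevail on every issue; overall, the respondent prevails.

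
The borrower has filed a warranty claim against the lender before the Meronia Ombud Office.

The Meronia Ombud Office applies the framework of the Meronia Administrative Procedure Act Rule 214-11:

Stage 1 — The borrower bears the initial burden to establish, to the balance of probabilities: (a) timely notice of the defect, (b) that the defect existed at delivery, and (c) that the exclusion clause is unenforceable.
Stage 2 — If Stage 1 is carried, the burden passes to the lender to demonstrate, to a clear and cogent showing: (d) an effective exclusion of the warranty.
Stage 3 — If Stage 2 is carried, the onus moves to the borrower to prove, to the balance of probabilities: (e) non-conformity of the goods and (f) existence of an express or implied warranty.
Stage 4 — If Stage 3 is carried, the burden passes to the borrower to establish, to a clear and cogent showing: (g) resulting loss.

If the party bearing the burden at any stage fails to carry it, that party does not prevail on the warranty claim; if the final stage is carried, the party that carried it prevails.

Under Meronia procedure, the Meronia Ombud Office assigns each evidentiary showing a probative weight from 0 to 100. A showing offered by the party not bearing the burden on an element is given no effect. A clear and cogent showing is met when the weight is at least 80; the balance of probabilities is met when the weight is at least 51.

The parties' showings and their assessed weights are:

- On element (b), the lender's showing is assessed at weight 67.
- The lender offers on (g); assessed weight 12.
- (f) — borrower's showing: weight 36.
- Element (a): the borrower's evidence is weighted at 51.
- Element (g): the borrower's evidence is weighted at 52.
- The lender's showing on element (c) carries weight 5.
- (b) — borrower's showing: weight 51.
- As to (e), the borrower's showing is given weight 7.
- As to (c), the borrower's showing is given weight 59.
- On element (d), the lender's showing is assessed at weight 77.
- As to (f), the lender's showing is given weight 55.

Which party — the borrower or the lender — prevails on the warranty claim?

At Stage 1 the borrower must meet the balance of probabilities (weight is at least 51): on (a) the weight is 51, ≥ 51, so (a) meets the standard; on (b) the weight is 51 (the lender's 67 is given no effect), which does reach 51, so (b) meets the standard; on (c) the weight is 59 (the lender's 5 is given no effect), ≥ 51, so (c) meets the standard.
  Stage 1 carried; the burden shifts to the lender.
At Stage 2 the lender must meet a clear and cogent showing (weight is at least 80): on (d) the weight is 77, < 80, so (d) does not meet the standard.
  The lender does not carry Stage 2.
The borrower prevails.

borrower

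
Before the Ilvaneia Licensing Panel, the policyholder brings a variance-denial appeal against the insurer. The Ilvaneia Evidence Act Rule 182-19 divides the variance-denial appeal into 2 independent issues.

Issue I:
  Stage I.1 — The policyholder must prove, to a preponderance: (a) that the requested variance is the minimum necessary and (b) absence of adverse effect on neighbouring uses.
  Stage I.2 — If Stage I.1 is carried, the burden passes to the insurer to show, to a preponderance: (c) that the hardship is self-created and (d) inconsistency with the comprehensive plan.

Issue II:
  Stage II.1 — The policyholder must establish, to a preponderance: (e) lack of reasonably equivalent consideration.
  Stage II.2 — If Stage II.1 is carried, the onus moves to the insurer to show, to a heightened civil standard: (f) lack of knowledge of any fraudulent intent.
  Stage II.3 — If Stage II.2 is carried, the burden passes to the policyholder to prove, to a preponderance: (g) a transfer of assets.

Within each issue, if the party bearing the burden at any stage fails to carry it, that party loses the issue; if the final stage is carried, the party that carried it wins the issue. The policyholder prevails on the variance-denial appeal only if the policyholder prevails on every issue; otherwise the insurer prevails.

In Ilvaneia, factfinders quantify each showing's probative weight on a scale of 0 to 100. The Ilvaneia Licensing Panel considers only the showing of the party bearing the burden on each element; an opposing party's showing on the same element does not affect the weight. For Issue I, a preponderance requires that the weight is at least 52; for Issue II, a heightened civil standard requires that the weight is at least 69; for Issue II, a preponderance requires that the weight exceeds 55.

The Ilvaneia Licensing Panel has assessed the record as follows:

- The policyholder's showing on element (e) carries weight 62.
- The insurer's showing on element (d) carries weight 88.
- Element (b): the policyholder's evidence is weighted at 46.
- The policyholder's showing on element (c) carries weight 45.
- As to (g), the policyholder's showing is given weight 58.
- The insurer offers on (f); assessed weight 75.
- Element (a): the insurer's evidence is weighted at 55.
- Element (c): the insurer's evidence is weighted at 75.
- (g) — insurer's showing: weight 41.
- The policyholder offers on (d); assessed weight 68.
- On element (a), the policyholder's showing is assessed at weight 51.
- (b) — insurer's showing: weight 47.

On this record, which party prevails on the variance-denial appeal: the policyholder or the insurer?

insurer

— Issue I —
Stage I.1 — burden on policyholder; standard: a preponderance (weight is at least 52).
    (a): 51 (insurer's 55 disregarded) < 52 [not met]
    (b): 46 (insurer's 47 disregarded) < 52 [not met]
  Not every element is met, so the policyholder fails to carry Stage I.1.
The analysis ends at Stage I.1; the insurer prevails on this issue.
— Issue II —
Stage II.1 — burden on policyholder; standard: a preponderance (weight exceeds 55).
    (e): 62 > 55 [met]
  Stage II.1 carried; the burden shifts to the insurer.
Stage II.2 — burden on insurer; standard: a heightened civil standard (weight is at least 69).
    (f): 75 ≥ 69 [met]
  Stage II.2 carried; the burden shifts to the policyholder.
Stage II.3 — burden on policyholder; standard: a preponderance (weight exceeds 55).
    (g): 58 (insurer's 41 disregarded) > 55 [met]
  All elements met at the final stage.
With every stage satisfied, the policyholder prevails on this issue.
Per-issue: Issue I → insurer; Issue II → policyholder. The policyholder must prevail on every issue; overall, the insurer prevails.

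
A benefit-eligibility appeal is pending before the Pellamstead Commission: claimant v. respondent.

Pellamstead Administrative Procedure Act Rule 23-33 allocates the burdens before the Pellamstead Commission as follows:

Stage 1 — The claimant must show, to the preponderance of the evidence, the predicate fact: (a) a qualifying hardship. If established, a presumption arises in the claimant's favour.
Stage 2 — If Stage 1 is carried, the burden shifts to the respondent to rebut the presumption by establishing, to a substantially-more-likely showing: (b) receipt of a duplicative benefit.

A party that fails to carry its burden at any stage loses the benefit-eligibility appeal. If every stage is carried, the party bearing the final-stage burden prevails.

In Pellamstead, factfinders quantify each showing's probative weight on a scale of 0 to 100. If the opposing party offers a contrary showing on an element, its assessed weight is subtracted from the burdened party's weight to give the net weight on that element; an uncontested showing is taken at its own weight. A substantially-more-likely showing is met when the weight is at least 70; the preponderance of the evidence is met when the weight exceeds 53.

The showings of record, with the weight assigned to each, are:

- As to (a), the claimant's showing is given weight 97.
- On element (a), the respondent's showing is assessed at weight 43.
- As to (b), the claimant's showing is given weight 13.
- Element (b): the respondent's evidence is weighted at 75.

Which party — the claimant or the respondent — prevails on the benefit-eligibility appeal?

At Stage 1 the claimant must meet the preponderance of the evidence (weight exceeds 53): on (a) the weight is 97 less the opposing 43 gives net 54, which does exceed 53, so (a) meets the standard.
  Stage 1 carried; the burden shifts to the respondent.
At Stage 2 the respondent must meet a substantially-more-likely showing (weight is at least 70): on (b) the weight is 75 less the opposing 13 gives net 62, < 70, so (b) does not meet the standard.
  Not every element is met, so the respondent fails to carry Stage 2.
The analysis ends at Stage 2; the claimant prevails.

claimant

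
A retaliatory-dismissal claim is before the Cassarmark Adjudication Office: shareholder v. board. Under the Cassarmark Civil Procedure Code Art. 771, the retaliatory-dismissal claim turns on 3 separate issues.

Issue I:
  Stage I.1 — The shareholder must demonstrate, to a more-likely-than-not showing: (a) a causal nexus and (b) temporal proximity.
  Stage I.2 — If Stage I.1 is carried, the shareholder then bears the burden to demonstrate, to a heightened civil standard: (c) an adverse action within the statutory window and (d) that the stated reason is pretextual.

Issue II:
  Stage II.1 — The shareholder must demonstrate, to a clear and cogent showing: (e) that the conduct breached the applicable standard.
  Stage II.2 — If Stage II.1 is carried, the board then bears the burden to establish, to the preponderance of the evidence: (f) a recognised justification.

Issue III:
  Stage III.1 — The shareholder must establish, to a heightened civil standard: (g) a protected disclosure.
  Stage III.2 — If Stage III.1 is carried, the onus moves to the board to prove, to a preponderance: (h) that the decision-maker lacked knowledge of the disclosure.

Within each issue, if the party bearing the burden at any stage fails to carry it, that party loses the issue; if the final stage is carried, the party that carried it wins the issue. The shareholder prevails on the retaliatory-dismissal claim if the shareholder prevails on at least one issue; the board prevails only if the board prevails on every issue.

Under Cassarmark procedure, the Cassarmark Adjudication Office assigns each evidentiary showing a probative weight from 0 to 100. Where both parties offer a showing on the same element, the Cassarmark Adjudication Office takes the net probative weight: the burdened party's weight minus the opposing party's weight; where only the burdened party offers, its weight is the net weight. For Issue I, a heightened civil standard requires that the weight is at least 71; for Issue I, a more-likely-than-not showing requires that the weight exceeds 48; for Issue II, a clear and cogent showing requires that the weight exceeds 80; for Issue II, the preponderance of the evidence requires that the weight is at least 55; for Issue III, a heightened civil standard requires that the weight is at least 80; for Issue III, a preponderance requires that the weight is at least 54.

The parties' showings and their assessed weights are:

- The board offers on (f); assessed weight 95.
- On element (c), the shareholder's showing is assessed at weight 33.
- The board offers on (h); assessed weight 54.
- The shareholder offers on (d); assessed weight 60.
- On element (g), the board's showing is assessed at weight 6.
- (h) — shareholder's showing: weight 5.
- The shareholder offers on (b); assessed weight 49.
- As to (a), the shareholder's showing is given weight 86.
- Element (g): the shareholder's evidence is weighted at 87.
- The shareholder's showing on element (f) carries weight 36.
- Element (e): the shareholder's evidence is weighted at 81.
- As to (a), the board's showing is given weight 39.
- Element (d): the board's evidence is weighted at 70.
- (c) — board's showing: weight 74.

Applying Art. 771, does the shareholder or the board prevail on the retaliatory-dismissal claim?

shareholder

— Issue I —
Stage I.1 — burden on shareholder; standard: a more-likely-than-not showing (weight exceeds 48).
    (a): 86 − 39 = 47 ≤ 48 [not met]
    (b): 49 > 48 [met]
  The shareholder does not carry Stage I.1.
So the board prevails on this issue.
— Issue II —
Stage II.1 — burden on shareholder; standard: a clear and cogent showing (weight exceeds 80).
    (e): 81 > 80 [met]
  All elements met. The burden passes to the board.
Stage II.2 — burden on board; standard: the preponderance of the evidence (weight is at least 55).
    (f): 95 − 36 = 59 ≥ 55 [met]
  All elements met at the final stage.
Every stage carried; the board prevails on this issue.
— Issue III —
At Stage III.1 the shareholder must meet a heightened civil standard (weight is at least 80): on (g) the weight is 87 less the opposing 6 gives net 81, which does reach 80, so (g) meets the standard.
  All elements met. The burden passes to the board.
At Stage III.2 the board must meet a preponderance (weight is at least 54): on (h) the weight is 54 less the opposing 5 gives net 49, which does not reach 54, so (h) does not meet the standard.
  Not every element is met, so the board fails to carry Stage III.2.
The analysis ends at Stage III.2; the shareholder prevails on this issue.
Per-issue: Issue I → board; Issue II → board; Issue III → shareholder. The shareholder must prevail on at least one issue; overall, the shareholder prevails.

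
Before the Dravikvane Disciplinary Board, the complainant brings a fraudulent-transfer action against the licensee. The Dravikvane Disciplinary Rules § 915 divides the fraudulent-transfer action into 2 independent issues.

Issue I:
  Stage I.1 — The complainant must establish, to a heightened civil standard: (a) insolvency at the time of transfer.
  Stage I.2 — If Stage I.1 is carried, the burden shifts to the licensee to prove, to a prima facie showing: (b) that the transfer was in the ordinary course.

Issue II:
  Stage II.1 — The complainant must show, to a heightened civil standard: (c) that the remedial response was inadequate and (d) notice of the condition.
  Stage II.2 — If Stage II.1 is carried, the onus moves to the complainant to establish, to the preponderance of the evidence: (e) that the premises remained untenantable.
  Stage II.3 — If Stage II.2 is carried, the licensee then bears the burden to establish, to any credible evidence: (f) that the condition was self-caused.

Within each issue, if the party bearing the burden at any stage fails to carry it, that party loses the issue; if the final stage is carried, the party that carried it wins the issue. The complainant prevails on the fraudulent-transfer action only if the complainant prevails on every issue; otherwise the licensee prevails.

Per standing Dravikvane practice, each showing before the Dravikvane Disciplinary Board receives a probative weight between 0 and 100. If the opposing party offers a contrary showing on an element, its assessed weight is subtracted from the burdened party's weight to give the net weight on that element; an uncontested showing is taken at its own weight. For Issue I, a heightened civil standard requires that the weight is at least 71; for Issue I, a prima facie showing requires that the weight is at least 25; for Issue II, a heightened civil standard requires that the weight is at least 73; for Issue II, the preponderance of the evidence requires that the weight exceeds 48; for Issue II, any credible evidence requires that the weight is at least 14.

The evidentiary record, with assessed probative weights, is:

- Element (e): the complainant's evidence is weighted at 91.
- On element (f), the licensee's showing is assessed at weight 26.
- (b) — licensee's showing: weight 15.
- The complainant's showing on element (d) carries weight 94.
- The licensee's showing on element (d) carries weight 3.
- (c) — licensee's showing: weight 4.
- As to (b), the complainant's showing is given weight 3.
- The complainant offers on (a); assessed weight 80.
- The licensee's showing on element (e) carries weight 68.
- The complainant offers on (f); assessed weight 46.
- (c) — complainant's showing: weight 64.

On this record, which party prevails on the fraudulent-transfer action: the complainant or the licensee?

— Issue I —
Stage I.1 (complainant, a heightened civil standard, weight is at least 71): (a) 80 ≥ 71 — meets.
  Stage I.1 carried; the burden shifts to the licensee.
Stage I.2 (licensee, a prima facie showing, weight is at least 25): (b) net 15−3=12 < 25 — fails.
  Stage I.2 not carried; the licensee fails its burden.
The analysis ends at Stage I.2; the complainant prevails on this issue.
— Issue II —
Stage II.1 — burden on complainant; standard: a heightened civil standard (weight is at least 73).
    (c): 64 − 4 = 60 < 73 [not met]
    (d): 94 − 3 = 91 ≥ 73 [met]
  The complainant does not carry Stage II.1.
So the licensee prevails on this issue.
Per-issue: Issue I → complainant; Issue II → licensee. The complainant must prevail on every issue; overall, the licensee prevails.

licensee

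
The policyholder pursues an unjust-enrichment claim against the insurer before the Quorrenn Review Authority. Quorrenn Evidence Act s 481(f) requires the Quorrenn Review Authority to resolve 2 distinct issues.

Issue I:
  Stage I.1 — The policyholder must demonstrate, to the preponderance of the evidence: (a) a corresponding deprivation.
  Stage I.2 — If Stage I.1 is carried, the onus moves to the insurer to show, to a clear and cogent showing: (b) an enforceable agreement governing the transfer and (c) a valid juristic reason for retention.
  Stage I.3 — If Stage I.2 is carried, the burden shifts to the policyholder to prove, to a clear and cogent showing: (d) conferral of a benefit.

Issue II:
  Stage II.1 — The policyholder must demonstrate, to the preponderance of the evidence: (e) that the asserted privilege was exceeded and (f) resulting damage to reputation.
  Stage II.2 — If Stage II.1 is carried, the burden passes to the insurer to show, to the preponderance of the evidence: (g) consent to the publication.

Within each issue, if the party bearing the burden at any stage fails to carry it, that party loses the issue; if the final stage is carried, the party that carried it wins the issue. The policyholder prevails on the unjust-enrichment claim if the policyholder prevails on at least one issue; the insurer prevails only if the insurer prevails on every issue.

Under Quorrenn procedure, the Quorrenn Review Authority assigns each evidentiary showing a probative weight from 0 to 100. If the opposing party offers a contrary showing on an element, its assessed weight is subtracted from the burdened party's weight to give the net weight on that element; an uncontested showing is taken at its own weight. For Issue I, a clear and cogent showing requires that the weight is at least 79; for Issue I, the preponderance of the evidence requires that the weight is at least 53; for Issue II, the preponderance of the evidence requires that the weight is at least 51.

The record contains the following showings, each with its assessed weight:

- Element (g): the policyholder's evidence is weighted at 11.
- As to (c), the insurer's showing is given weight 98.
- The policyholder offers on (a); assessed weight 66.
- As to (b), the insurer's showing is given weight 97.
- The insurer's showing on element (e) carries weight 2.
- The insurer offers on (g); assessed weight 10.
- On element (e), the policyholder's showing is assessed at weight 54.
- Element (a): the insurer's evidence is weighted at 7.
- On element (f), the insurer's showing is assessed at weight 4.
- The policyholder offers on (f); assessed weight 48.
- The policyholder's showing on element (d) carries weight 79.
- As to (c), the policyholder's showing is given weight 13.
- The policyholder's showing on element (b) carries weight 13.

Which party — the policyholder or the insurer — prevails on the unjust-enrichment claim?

policyholder

— Issue I —
Stage I.1 (policyholder, the preponderance of the evidence, weight is at least 53): (a) net 66−7=59 ≥ 53 — meets.
  Stage I.1 is satisfied; the onus moves to the insurer.
Stage I.2 (insurer, a clear and cogent showing, weight is at least 79): (b) net 97−13=84 ≥ 79 — meets; (c) net 98−13=85 ≥ 79 — meets.
  The insurer carries Stage I.2; the policyholder now bears the burden.
Stage I.3 (policyholder, a clear and cogent showing, weight is at least 79): (d) 79 ≥ 79 — meets.
  The policyholder carries the last stage.
With every stage satisfied, the policyholder prevails on this issue.
— Issue II —
Stage II.1 — burden on policyholder; standard: the preponderance of the evidence (weight is at least 51).
    (e): 54 − 2 = 52 ≥ 51 [met]
    (f): 48 − 4 = 44 < 51 [not met]
  The policyholder does not carry Stage II.1.
The analysis ends at Stage II.1; the insurer prevails on this issue.
Per-issue: Issue I → policyholder; Issue II → insurer. The policyholder must prevail on at least one issue; overall, the policyholder prevails.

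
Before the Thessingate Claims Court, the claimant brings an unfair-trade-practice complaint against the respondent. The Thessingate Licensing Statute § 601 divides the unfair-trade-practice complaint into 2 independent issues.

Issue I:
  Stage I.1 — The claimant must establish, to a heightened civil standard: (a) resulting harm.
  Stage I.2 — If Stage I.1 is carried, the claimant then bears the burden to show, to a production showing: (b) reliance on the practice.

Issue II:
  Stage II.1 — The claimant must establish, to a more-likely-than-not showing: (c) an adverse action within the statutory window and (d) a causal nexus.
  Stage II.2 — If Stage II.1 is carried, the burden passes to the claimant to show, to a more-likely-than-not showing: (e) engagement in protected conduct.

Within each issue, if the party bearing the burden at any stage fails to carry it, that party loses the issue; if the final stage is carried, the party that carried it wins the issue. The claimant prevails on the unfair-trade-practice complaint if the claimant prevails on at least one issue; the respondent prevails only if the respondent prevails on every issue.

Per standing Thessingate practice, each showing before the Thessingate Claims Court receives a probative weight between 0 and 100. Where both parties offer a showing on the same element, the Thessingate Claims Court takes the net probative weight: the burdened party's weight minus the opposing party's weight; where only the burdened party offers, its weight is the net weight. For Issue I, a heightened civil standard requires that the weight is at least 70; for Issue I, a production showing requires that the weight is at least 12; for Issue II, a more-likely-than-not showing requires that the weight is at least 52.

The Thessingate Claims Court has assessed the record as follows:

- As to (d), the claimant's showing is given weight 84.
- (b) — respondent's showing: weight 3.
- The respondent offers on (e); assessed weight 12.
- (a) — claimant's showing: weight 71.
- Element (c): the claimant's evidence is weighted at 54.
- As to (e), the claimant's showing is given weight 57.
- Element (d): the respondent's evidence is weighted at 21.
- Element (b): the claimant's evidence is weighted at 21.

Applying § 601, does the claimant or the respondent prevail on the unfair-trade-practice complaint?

claimant

— Issue I —
Stage I.1 — burden on claimant; standard: a heightened civil standard (weight is at least 70).
    (a): 71 ≥ 70 [met]
  Stage I.1 carried; the burden remains with the claimant.
Stage I.2 — burden on claimant; standard: a production showing (weight is at least 12).
    (b): 21 − 3 = 18 ≥ 12 [met]
  Stage I.2 carried; the final stage is satisfied.
Every stage carried; the claimant prevails on this issue.
— Issue II —
At Stage II.1 the claimant must meet a more-likely-than-not showing (weight is at least 52): on (c) the weight is 54, which does reach 52, so (c) meets the standard; on (d) the weight is 84 less the opposing 21 gives net 63, which does reach 52, so (d) meets the standard.
  Stage II.1 carried; the burden remains with the claimant.
At Stage II.2 the claimant must meet a more-likely-than-not showing (weight is at least 52): on (e) the weight is 57 less the opposing 12 gives net 45, < 52, so (e) does not meet the standard.
  Stage II.2 not carried; the claimant fails its burden.
The analysis ends at Stage II.2; the respondent prevails on this issue.
Per-issue: Issue I → claimant; Issue II → respondent. The claimant must prevail on at least one issue; overall, the claimant prevails.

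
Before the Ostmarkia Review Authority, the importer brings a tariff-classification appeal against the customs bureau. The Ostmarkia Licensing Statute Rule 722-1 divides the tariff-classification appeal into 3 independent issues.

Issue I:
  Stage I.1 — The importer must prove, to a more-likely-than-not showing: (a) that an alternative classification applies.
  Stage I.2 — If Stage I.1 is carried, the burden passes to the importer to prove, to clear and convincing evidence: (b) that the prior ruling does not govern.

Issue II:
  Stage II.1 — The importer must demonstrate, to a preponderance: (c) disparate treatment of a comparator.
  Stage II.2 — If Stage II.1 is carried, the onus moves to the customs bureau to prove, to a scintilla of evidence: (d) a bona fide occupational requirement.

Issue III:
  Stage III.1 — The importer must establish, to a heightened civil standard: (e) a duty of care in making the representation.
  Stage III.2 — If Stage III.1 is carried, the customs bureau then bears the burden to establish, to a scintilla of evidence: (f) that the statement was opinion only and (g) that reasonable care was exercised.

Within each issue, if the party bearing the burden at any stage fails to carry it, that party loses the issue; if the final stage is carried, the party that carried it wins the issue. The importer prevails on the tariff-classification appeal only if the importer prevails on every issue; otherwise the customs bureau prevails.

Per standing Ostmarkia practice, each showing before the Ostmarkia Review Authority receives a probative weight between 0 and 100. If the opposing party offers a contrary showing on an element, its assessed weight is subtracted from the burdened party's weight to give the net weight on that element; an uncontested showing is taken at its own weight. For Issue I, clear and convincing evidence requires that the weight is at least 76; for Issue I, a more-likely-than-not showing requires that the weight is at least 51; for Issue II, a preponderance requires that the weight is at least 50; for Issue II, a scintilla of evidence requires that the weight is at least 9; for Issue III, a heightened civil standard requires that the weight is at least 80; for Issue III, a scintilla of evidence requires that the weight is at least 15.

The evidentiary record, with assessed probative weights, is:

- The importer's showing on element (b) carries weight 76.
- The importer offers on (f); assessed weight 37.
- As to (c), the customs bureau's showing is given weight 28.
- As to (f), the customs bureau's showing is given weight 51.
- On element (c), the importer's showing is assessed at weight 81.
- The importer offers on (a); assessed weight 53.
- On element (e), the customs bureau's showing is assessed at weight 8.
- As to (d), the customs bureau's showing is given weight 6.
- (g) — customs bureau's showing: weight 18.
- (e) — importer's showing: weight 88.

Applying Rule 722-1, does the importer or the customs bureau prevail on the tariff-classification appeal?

— Issue I —
At Stage I.1 the importer must meet a more-likely-than-not showing (weight is at least 51): on (a) the weight is 53, which does reach 51, so (a) meets the standard.
  Stage I.1 is satisfied; the importer continues to bear the burden.
At Stage I.2 the importer must meet clear and convincing evidence (weight is at least 76): on (b) the weight is 76, ≥ 76, so (b) meets the standard.
  Stage I.2 carried; the final stage is satisfied.
All stages carried — the importer prevails on this issue.
— Issue II —
Stage II.1 — burden on importer; standard: a preponderance (weight is at least 50).
    (c): 81 − 28 = 53 ≥ 50 [met]
  The importer carries Stage II.1; the customs bureau now bears the burden.
Stage II.2 — burden on customs bureau; standard: a scintilla of evidence (weight is at least 9).
    (d): 6 < 9 [not met]
  Stage II.2 not carried; the customs bureau fails its burden.
The analysis ends at Stage II.2; the importer prevails on this issue.
— Issue III —
Stage III.1 (importer, a heightened civil standard, weight is at least 80): (e) net 88−8=80 ≥ 80 — meets.
  Stage III.1 is satisfied; the onus moves to the customs bureau.
Stage III.2 (customs bureau, a scintilla of evidence, weight is at least 15): (f) net 51−37=14 < 15 — fails; (g) 18 ≥ 15 — meets.
  The customs bureau does not carry Stage III.2.
The analysis ends at Stage III.2; the importer prevails on this issue.
Per-issue: Issue I → importer; Issue II → importer; Issue III → importer. The importer must prevail on every issue; overall, the importer prevails.

importer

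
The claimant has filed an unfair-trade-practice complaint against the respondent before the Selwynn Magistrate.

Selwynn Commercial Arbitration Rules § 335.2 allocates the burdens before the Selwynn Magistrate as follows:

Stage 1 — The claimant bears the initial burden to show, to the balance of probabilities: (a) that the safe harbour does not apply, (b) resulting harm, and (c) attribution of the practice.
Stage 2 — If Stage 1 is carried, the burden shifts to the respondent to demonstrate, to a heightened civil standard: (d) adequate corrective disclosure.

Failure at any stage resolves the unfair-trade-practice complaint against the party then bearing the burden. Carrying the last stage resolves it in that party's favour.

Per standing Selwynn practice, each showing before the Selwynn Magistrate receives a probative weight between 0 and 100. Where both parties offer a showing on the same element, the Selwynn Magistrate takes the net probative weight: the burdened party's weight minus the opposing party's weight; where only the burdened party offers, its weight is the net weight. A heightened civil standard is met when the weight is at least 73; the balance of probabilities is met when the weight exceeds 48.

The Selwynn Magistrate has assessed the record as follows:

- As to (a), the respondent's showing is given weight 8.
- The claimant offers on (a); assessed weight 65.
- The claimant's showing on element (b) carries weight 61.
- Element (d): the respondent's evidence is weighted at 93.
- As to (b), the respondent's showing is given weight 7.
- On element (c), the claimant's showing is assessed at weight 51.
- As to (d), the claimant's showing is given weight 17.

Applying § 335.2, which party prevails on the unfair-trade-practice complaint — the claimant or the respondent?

respondent

Stage 1 — burden on claimant; standard: the balance of probabilities (weight exceeds 48).
    (a): 65 − 8 = 57 > 48 [met]
    (b): 61 − 7 = 54 > 48 [met]
    (c): 51 > 48 [met]
  Stage 1 carried; the burden shifts to the respondent.
Stage 2 — burden on respondent; standard: a heightened civil standard (weight is at least 73).
    (d): 93 − 17 = 76 ≥ 73 [met]
  Stage 2 carried; the final stage is satisfied.
Every stage carried; the respondent prevails.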